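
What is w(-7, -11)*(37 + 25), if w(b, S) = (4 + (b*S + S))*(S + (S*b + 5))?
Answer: 308140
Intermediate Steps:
w(b, S) = (4 + S + S*b)*(5 + S + S*b) (w(b, S) = (4 + (S*b + S))*(S + (5 + S*b)) = (4 + (S + S*b))*(5 + S + S*b) = (4 + S + S*b)*(5 + S + S*b))
w(-7, -11)*(37 + 25) = (20 + (-11)² + 9*(-11) + (-11)²*(-7)² + 2*(-7)*(-11)² + 9*(-11)*(-7))*(37 + 25) = (20 + 121 - 99 + 121*49 + 2*(-7)*121 + 693)*62 = (20 + 121 - 99 + 5929 - 1694 + 693)*62 = 4970*62 = 308140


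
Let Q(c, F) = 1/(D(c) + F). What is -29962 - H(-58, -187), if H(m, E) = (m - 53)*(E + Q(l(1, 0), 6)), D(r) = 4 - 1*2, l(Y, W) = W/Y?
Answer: -405641/8 ≈ -50705.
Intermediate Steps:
D(r) = 2 (D(r) = 4 - 2 = 2)
Q(c, F) = 1/(2 + F)
H(m, E) = (-53 + m)*(⅛ + E) (H(m, E) = (m - 53)*(E + 1/(2 + 6)) = (-53 + m)*(E + 1/8) = (-53 + m)*(E + ⅛) = (-53 + m)*(⅛ + E))
-29962 - H(-58, -187) = -29962 - (-53/8 - 53*(-187) + (⅛)*(-58) - 187*(-58)) = -29962 - (-53/8 + 9911 - 29/4 + 10846) = -29962 - 1*165945/8 = -29962 - 165945/8 = -405641/8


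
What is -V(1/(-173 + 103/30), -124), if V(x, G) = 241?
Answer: -241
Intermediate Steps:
-V(1/(-173 + 103/30), -124) = -1*241 = -241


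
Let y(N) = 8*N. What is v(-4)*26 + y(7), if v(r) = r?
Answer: -48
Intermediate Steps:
v(-4)*26 + y(7) = -4*26 + 8*7 = -104 + 56 = -48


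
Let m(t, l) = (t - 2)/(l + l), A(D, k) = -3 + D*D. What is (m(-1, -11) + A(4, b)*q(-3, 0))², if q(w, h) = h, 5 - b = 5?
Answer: 9/484 ≈ 0.018595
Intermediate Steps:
b = 0 (b = 5 - 1*5 = 5 - 5 = 0)
A(D, k) = -3 + D²
m(t, l) = (-2 + t)/(2*l) (m(t, l) = (-2 + t)/((2*l)) = (-2 + t)*(1/(2*l)) = (-2 + t)/(2*l))
(m(-1, -11) + A(4, b)*q(-3, 0))² = ((½)*(-2 - 1)/(-11) + (-3 + 4²)*0)² = ((½)*(-1/11)*(-3) + (-3 + 16)*0)² = (3/22 + 13*0)² = (3/22 + 0)² = (3/22)² = 9/484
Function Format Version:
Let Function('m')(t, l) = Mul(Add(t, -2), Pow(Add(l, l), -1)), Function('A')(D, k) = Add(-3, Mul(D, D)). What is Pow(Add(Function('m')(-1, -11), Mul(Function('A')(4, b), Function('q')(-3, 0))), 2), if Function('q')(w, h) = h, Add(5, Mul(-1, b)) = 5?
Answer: Rational(9, 484) ≈ 0.018595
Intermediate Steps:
b = 0 (b = Add(5, Mul(-1, 5)) = Add(5, -5) = 0)
Function('A')(D, k) = Add(-3, Pow(D, 2))
Function('m')(t, l) = Mul(Rational(1, 2), Pow(l, -1), Add(-2, t)) (Function('m')(t, l) = Mul(Add(-2, t), Pow(Mul(2, l), -1)) = Mul(Add(-2, t), Mul(Rational(1, 2), Pow(l, -1))) = Mul(Rational(1, 2), Pow(l, -1), Add(-2, t)))
Pow(Add(Function('m')(-1, -11), Mul(Function('A')(4, b), Function('q')(-3, 0))), 2) = Pow(Add(Mul(Rational(1, 2), Pow(-11, -1), Add(-2, -1)), Mul(Add(-3, Pow(4, 2)), 0)), 2) = Pow(Add(Mul(Rational(1, 2), Rational(-1, 11), -3), Mul(Add(-3, 16), 0)), 2) = Pow(Add(Rational(3, 22), Mul(13, 0)), 2) = Pow(Add(Rational(3, 22), 0), 2) = Pow(Rational(3, 22), 2) = Rational(9, 484)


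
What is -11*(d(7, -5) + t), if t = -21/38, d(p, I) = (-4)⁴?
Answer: -106777/38 ≈ -2809.9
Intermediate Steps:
d(p, I) = 256
t = -21/38 (t = -21*1/38 = -21/38 ≈ -0.55263)
-11*(d(7, -5) + t) = -11*(256 - 21/38) = -11*9707/38 = -106777/38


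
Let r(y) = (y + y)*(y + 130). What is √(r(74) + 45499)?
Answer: √75691 ≈ 275.12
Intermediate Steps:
r(y) = 2*y*(130 + y) (r(y) = (2*y)*(130 + y) = 2*y*(130 + y))
√(r(74) + 45499) = √(2*74*(130 + 74) + 45499) = √(2*74*204 + 45499) = √(30192 + 45499) = √75691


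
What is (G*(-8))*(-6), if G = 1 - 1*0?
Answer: 48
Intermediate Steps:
G = 1 (G = 1 + 0 = 1)
(G*(-8))*(-6) = (1*(-8))*(-6) = -8*(-6) = 48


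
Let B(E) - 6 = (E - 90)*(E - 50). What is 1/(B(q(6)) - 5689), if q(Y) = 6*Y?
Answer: -1/4927 ≈ -0.00020296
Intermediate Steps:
B(E) = 6 + (-90 + E)*(-50 + E) (B(E) = 6 + (E - 90)*(E - 50) = 6 + (-90 + E)*(-50 + E))
1/(B(q(6)) - 5689) = 1/((4506 + (6*6)² - 840*6) - 5689) = 1/((4506 + 36² - 140*36) - 5689) = 1/((4506 + 1296 - 5040) - 5689) = 1/(762 - 5689) = 1/(-4927) = -1/4927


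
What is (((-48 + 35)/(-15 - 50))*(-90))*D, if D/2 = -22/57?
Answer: 264/19 ≈ 13.895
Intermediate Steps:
D = -44/57 (D = 2*(-22/57) = -44/57 ≈ -0.77193)
(((-48 + 35)/(-15 - 50))*(-90))*D = (((-48 + 35)/(-15 - 50))*(-90))*(-44/57) = (-13/(-65)*(-90))*(-44/57) = (-13*(-1/65)*(-90))*(-44/57) = ((⅕)*(-90))*(-44/57) = -18*(-44/57) = 264/19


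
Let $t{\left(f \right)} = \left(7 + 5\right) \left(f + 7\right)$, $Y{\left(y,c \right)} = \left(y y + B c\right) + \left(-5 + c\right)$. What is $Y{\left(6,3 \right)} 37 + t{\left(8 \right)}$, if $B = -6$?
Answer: $772$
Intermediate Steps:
$Y{\left(y,c \right)} = -5 + y^{2} - 5 c$ ($Y{\left(y,c \right)} = \left(y y - 6 c\right) + \left(-5 + c\right) = \left(y^{2} - 6 c\right) + \left(-5 + c\right) = -5 + y^{2} - 5 c$)
$t{\left(f \right)} = 84 + 12 f$ ($t{\left(f \right)} = 12 \left(7 + f\right) = 84 + 12 f$)
$Y{\left(6,3 \right)} 37 + t{\left(8 \right)} = \left(-5 + 6^{2} - 15\right) 37 + \left(84 + 12 \cdot 8\right) = \left(-5 + 36 - 15\right) 37 + \left(84 + 96\right) = 16 \cdot 37 + 180 = 592 + 180 = 772$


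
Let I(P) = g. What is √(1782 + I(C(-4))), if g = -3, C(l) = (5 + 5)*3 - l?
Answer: √1779 ≈ 42.178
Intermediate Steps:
C(l) = 30 - l (C(l) = 10*3 - l = 30 - l)
I(P) = -3
√(1782 + I(C(-4))) = √(1782 - 3) = √1779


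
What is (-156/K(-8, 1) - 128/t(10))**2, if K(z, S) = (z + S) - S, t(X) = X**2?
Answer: 829921/2500 ≈ 331.97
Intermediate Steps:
K(z, S) = z (K(z, S) = (S + z) - S = z)
(-156/K(-8, 1) - 128/t(10))**2 = (-156/(-8) - 128/(10**2))**2 = (-156*(-1/8) - 128/100)**2 = (39/2 - 128*1/100)**2 = (39/2 - 32/25)**2 = (911/50)**2 = 829921/2500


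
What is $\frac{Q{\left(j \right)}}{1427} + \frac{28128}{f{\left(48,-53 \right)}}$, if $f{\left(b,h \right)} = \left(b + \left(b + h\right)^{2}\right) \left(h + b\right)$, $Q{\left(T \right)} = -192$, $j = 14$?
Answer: $- \frac{40208736}{520855} \approx -77.198$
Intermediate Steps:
$f{\left(b,h \right)} = \left(b + h\right) \left(b + \left(b + h\right)^{2}\right)$ ($f{\left(b,h \right)} = \left(b + \left(b + h\right)^{2}\right) \left(b + h\right) = \left(b + h\right) \left(b + \left(b + h\right)^{2}\right)$)
$\frac{Q{\left(j \right)}}{1427} + \frac{28128}{f{\left(48,-53 \right)}} = - \frac{192}{1427} + \frac{28128}{48^{2} + 48 \left(-53\right) + 48 \left(48 - 53\right)^{2} - 53 \left(48 - 53\right)^{2}} = \left(-192\right) \frac{1}{1427} + \frac{28128}{2304 - 2544 + 48 \left(-5\right)^{2} - 53 \left(-5\right)^{2}} = - \frac{192}{1427} + \frac{28128}{2304 - 2544 + 48 \cdot 25 - 1325} = - \frac{192}{1427} + \frac{28128}{2304 - 2544 + 1200 - 1325} = - \frac{192}{1427} + \frac{28128}{-365} = - \frac{192}{1427} + 28128 \left(- \frac{1}{365}\right) = - \frac{192}{1427} - \frac{28128}{365} = - \frac{40208736}{520855}$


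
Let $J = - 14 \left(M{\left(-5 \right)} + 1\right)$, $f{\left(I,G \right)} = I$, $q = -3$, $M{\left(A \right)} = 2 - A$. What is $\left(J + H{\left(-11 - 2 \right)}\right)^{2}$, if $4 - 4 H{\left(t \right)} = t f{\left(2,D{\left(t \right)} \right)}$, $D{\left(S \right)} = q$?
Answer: $\frac{43681}{4} \approx 10920.0$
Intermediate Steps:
$D{\left(S \right)} = -3$
$J = -112$ ($J = - 14 \left(\left(2 - -5\right) + 1\right) = - 14 \left(\left(2 + 5\right) + 1\right) = - 14 \left(7 + 1\right) = \left(-14\right) 8 = -112$)
$H{\left(t \right)} = 1 - \frac{t}{2}$ ($H{\left(t \right)} = 1 - \frac{t 2}{4} = 1 - \frac{2 t}{4} = 1 - \frac{t}{2}$)
$\left(J + H{\left(-11 - 2 \right)}\right)^{2} = \left(-112 - \left(-1 + \frac{-11 - 2}{2}\right)\right)^{2} = \left(-112 + \left(1 - - \frac{13}{2}\right)\right)^{2} = \left(-112 + \left(1 + \frac{13}{2}\right)\right)^{2} = \left(-112 + \frac{15}{2}\right)^{2} = \left(- \frac{209}{2}\right)^{2} = \frac{43681}{4}$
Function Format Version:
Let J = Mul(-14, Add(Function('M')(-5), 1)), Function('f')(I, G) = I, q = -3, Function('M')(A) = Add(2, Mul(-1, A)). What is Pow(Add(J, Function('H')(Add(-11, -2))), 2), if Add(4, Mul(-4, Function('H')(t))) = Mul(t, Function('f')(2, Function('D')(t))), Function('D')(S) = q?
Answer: Rational(43681, 4) ≈ 10920.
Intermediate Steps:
Function('D')(S) = -3
J = -112 (J = Mul(-14, Add(Add(2, Mul(-1, -5)), 1)) = Mul(-14, Add(Add(2, 5), 1)) = Mul(-14, Add(7, 1)) = Mul(-14, 8) = -112)
Function('H')(t) = Add(1, Mul(Rational(-1, 2), t)) (Function('H')(t) = Add(1, Mul(Rational(-1, 4), Mul(t, 2))) = Add(1, Mul(Rational(-1, 4), Mul(2, t))) = Add(1, Mul(Rational(-1, 2), t)))
Pow(Add(J, Function('H')(Add(-11, -2))), 2) = Pow(Add(-112, Add(1, Mul(Rational(-1, 2), Add(-11, -2)))), 2) = Pow(Add(-112, Add(1, Mul(Rational(-1, 2), -13))), 2) = Pow(Add(-112, Add(1, Rational(13, 2))), 2) = Pow(Add(-112, Rational(15, 2)), 2) = Pow(Rational(-209, 2), 2) = Rational(43681, 4)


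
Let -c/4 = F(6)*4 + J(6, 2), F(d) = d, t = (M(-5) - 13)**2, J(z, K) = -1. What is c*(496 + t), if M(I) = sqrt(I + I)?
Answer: -60260 + 2392*I*sqrt(10) ≈ -60260.0 + 7564.2*I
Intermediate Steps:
M(I) = sqrt(2)*sqrt(I) (M(I) = sqrt(2*I) = sqrt(2)*sqrt(I))
t = (-13 + I*sqrt(10))**2 (t = (sqrt(2)*sqrt(-5) - 13)**2 = (sqrt(2)*(I*sqrt(5)) - 13)**2 = (I*sqrt(10) - 13)**2 = (-13 + I*sqrt(10))**2 ≈ 159.0 - 82.219*I)
c = -92 (c = -4*(6*4 - 1) = -4*(24 - 1) = -4*23 = -92)
c*(496 + t) = -92*(496 + (13 - I*sqrt(10))**2) = -45632 - 92*(13 - I*sqrt(10))**2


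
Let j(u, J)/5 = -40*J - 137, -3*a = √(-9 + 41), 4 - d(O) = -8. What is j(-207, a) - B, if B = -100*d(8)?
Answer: 515 + 800*√2/3 ≈ 892.12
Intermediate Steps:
d(O) = 12 (d(O) = 4 - 1*(-8) = 4 + 8 = 12)
a = -4*√2/3 (a = -√(-9 + 41)/3 = -4*√2/3 ≈ -1.8856)
j(u, J) = -685 - 200*J (j(u, J) = 5*(-40*J - 137) = 5*(-137 - 40*J) = -685 - 200*J)
B = -1200 (B = -100*12 = -1200)
j(-207, a) - B = (-685 - (-800)*√2/3) - 1*(-1200) = (-685 + 800*√2/3) + 1200 = 515 + 800*√2/3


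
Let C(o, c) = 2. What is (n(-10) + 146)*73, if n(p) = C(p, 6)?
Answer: 10804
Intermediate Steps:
n(p) = 2
(n(-10) + 146)*73 = (2 + 146)*73 = 148*73 = 10804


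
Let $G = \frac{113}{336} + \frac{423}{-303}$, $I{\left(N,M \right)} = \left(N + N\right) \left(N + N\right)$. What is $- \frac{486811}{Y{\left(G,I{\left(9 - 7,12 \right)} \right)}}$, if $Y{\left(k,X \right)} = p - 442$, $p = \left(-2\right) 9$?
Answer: $\frac{486811}{460} \approx 1058.3$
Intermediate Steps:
$I{\left(N,M \right)} = 4 N^{2}$ ($I{\left(N,M \right)} = 2 N 2 N = 4 N^{2}$)
$G = - \frac{35963}{33936}$ ($G = 113 \cdot \frac{1}{336} + 423 \left(- \frac{1}{303}\right) = \frac{113}{336} - \frac{141}{101} = - \frac{35963}{33936} \approx -1.0597$)
$p = -18$
$Y{\left(k,X \right)} = -460$ ($Y{\left(k,X \right)} = -18 - 442 = -460$)
$- \frac{486811}{Y{\left(G,I{\left(9 - 7,12 \right)} \right)}} = - \frac{486811}{-460} = \left(-486811\right) \left(- \frac{1}{460}\right) = \frac{486811}{460}$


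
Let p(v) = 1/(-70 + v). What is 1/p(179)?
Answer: 109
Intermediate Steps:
1/p(179) = 1/(1/(-70 + 179)) = 1/(1/109) = 109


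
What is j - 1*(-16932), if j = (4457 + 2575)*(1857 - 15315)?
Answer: -94619724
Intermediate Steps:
j = -94636656 (j = 7032*(-13458) = -94636656)
j - 1*(-16932) = -94636656 - 1*(-16932) = -94636656 + 16932 = -94619724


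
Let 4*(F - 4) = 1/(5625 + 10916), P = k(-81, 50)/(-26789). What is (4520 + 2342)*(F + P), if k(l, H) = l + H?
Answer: 3476067389281/126604814 ≈ 27456.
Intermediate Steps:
k(l, H) = H + l
P = 31/26789 (P = (50 - 81)/(-26789) = -31*(-1/26789) = 31/26789 ≈ 0.0011572)
F = 264657/66164 (F = 4 + 1/(4*(5625 + 10916)) = 4 + (¼)/16541 = 4 + (¼)*(1/16541) = 4 + 1/66164 = 264657/66164 ≈ 4.0000)
(4520 + 2342)*(F + P) = (4520 + 2342)*(264657/66164 + 31/26789) = 6862*(1013135351/253209628) = 3476067389281/126604814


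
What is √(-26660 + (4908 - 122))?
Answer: I*√21874 ≈ 147.9*I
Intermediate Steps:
√(-26660 + (4908 - 122)) = √(-26660 + 4786) = √(-21874) = I*√21874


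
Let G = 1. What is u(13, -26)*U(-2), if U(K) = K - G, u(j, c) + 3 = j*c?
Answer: 1023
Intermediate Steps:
u(j, c) = -3 + c*j (u(j, c) = -3 + j*c = -3 + c*j)
U(K) = -1 + K (U(K) = K - 1*1 = K - 1 = -1 + K)
u(13, -26)*U(-2) = (-3 - 26*13)*(-1 - 2) = (-3 - 338)*(-3) = -341*(-3) = 1023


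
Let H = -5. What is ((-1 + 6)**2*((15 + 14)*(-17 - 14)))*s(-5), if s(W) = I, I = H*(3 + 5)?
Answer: 899000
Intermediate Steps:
I = -40 (I = -5*(3 + 5) = -5*8 = -40)
s(W) = -40
((-1 + 6)**2*((15 + 14)*(-17 - 14)))*s(-5) = ((-1 + 6)**2*((15 + 14)*(-17 - 14)))*(-40) = (5**2*(29*(-31)))*(-40) = (25*(-899))*(-40) = -22475*(-40) = 899000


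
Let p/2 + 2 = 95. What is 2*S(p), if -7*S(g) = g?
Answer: -372/7 ≈ -53.143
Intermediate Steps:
p = 186 (p = -4 + 2*95 = -4 + 190 = 186)
S(g) = -g/7
2*S(p) = 2*(-1/7*186) = 2*(-186/7) = -372/7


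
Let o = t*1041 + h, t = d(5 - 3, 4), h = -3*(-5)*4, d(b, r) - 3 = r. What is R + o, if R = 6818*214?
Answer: 1466399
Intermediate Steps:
d(b, r) = 3 + r
h = 60 (h = 15*4 = 60)
t = 7 (t = 3 + 4 = 7)
o = 7347 (o = 7*1041 + 60 = 7287 + 60 = 7347)
R = 1459052
R + o = 1459052 + 7347 = 1466399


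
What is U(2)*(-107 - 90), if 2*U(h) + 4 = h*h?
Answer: 0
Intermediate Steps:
U(h) = -2 + h²/2 (U(h) = -2 + (h*h)/2 = -2 + h²/2)
U(2)*(-107 - 90) = (-2 + (½)*2²)*(-107 - 90) = (-2 + (½)*4)*(-197) = (-2 + 2)*(-197) = 0*(-197) = 0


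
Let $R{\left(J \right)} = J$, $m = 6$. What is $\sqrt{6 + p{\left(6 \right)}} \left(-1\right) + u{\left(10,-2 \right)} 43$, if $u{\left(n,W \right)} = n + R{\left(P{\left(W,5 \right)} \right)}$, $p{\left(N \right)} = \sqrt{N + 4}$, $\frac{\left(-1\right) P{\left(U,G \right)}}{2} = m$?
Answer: $-86 - \sqrt{6 + \sqrt{10}} \approx -89.027$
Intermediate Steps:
$P{\left(U,G \right)} = -12$ ($P{\left(U,G \right)} = \left(-2\right) 6 = -12$)
$p{\left(N \right)} = \sqrt{4 + N}$
$u{\left(n,W \right)} = -12 + n$ ($u{\left(n,W \right)} = n - 12 = -12 + n$)
$\sqrt{6 + p{\left(6 \right)}} \left(-1\right) + u{\left(10,-2 \right)} 43 = \sqrt{6 + \sqrt{4 + 6}} \left(-1\right) + \left(-12 + 10\right) 43 = \sqrt{6 + \sqrt{10}} \left(-1\right) - 86 = - \sqrt{6 + \sqrt{10}} - 86 = -86 - \sqrt{6 + \sqrt{10}}$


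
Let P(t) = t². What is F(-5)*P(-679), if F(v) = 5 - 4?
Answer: 461041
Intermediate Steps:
F(v) = 1
F(-5)*P(-679) = 1*(-679)² = 1*461041 = 461041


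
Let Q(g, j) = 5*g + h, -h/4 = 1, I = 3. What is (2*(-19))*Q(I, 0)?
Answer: -418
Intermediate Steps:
h = -4 (h = -4*1 = -4)
Q(g, j) = -4 + 5*g (Q(g, j) = 5*g - 4 = -4 + 5*g)
(2*(-19))*Q(I, 0) = (2*(-19))*(-4 + 5*3) = -38*(-4 + 15) = -38*11 = -418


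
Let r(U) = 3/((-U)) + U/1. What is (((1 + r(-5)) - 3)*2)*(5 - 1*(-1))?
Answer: -384/5 ≈ -76.800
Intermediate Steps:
r(U) = U - 3/U (r(U) = 3*(-1/U) + U*1 = -3/U + U = U - 3/U)
(((1 + r(-5)) - 3)*2)*(5 - 1*(-1)) = (((1 + (-5 - 3/(-5))) - 3)*2)*(5 - 1*(-1)) = (((1 + (-5 - 3*(-1/5))) - 3)*2)*(5 + 1) = (((1 + (-5 + 3/5)) - 3)*2)*6 = (((1 - 22/5) - 3)*2)*6 = ((-17/5 - 3)*2)*6 = -32/5*2*6 = -64/5*6 = -384/5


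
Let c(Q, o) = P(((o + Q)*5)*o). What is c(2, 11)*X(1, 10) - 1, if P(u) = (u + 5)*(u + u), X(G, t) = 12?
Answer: 12355199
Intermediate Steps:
P(u) = 2*u*(5 + u) (P(u) = (5 + u)*(2*u) = 2*u*(5 + u))
c(Q, o) = 2*o*(5 + o*(5*Q + 5*o))*(5*Q + 5*o) (c(Q, o) = 2*(((o + Q)*5)*o)*(5 + ((o + Q)*5)*o) = 2*(((Q + o)*5)*o)*(5 + ((Q + o)*5)*o) = 2*((5*Q + 5*o)*o)*(5 + (5*Q + 5*o)*o) = 2*(o*(5*Q + 5*o))*(5 + o*(5*Q + 5*o)) = 2*o*(5 + o*(5*Q + 5*o))*(5*Q + 5*o))
c(2, 11)*X(1, 10) - 1 = (50*11*(1 + 11*(2 + 11))*(2 + 11))*12 - 1 = (50*11*(1 + 11*13)*13)*12 - 1 = (50*11*(1 + 143)*13)*12 - 1 = (50*11*144*13)*12 - 1 = 1029600*12 - 1 = 12355200 - 1 = 12355199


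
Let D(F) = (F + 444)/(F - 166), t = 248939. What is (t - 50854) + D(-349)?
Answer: 20402736/103 ≈ 1.9808e+5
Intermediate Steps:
D(F) = (444 + F)/(-166 + F)
(t - 50854) + D(-349) = (248939 - 50854) + (444 - 349)/(-166 - 349) = 198085 + 95/(-515) = 198085 - 1/515*95 = 198085 - 19/103 = 20402736/103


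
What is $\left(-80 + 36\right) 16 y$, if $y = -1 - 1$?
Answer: $1408$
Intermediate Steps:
$y = -2$ ($y = -1 - 1 = -2$)
$\left(-80 + 36\right) 16 y = \left(-80 + 36\right) 16 \left(-2\right) = \left(-44\right) \left(-32\right) = 1408$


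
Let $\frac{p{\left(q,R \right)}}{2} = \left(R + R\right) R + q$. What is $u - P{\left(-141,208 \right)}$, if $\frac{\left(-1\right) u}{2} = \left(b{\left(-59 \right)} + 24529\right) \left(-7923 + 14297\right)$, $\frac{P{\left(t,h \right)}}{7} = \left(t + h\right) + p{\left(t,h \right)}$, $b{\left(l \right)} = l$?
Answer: $-313153447$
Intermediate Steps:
$p{\left(q,R \right)} = 2 q + 4 R^{2}$ ($p{\left(q,R \right)} = 2 \left(\left(R + R\right) R + q\right) = 2 \left(2 R R + q\right) = 2 \left(2 R^{2} + q\right) = 2 \left(q + 2 R^{2}\right) = 2 q + 4 R^{2}$)
$P{\left(t,h \right)} = 7 h + 21 t + 28 h^{2}$ ($P{\left(t,h \right)} = 7 \left(\left(t + h\right) + \left(2 t + 4 h^{2}\right)\right) = 7 \left(\left(h + t\right) + \left(2 t + 4 h^{2}\right)\right) = 7 \left(h + 3 t + 4 h^{2}\right) = 7 h + 21 t + 28 h^{2}$)
$u = -311943560$ ($u = - 2 \left(-59 + 24529\right) \left(-7923 + 14297\right) = - 2 \cdot 24470 \cdot 6374 = \left(-2\right) 155971780 = -311943560$)
$u - P{\left(-141,208 \right)} = -311943560 - \left(7 \cdot 208 + 21 \left(-141\right) + 28 \cdot 208^{2}\right) = -311943560 - \left(1456 - 2961 + 28 \cdot 43264\right) = -311943560 - \left(1456 - 2961 + 1211392\right) = -311943560 - 1209887 = -313153447$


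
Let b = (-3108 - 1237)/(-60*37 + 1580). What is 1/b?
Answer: 128/869 ≈ 0.14730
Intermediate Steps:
b = 869/128 (b = -4345/(-2220 + 1580) = -4345/(-640) = -4345*(-1/640) = 869/128 ≈ 6.7891)
1/b = 1/(869/128) = 128/869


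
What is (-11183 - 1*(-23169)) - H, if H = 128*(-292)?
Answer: 49362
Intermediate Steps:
H = -37376
(-11183 - 1*(-23169)) - H = (-11183 - 1*(-23169)) - 1*(-37376) = (-11183 + 23169) + 37376 = 11986 + 37376 = 49362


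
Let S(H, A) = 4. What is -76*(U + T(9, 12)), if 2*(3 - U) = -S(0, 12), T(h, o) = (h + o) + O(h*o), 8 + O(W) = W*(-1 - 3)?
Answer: 31464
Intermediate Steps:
O(W) = -8 - 4*W (O(W) = -8 + W*(-1 - 3) = -8 + W*(-4) = -8 - 4*W)
T(h, o) = -8 + h + o - 4*h*o (T(h, o) = (h + o) + (-8 - 4*h*o) = -8 + h + o - 4*h*o)
U = 5 (U = 3 - (-1)*4/2 = 3 - ½*(-4) = 3 + 2 = 5)
-76*(U + T(9, 12)) = -76*(5 + (-8 + 9 + 12 - 4*9*12)) = -76*(5 + (-8 + 9 + 12 - 432)) = -76*(5 - 419) = -76*(-414) = 31464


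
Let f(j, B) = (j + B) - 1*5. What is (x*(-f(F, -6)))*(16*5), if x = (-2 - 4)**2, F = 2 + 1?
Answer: 23040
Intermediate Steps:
F = 3
x = 36 (x = (-6)**2 = 36)
f(j, B) = -5 + B + j (f(j, B) = (B + j) - 5 = -5 + B + j)
(x*(-f(F, -6)))*(16*5) = (36*(-(-5 - 6 + 3)))*(16*5) = (36*(-1*(-8)))*80 = (36*8)*80 = 288*80 = 23040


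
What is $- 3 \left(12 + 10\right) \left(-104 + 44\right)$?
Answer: $3960$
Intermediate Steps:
$- 3 \left(12 + 10\right) \left(-104 + 44\right) = \left(-3\right) 22 \left(-60\right) = \left(-66\right) \left(-60\right) = 3960$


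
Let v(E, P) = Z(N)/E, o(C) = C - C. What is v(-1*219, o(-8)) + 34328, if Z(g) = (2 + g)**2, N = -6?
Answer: 7517816/219 ≈ 34328.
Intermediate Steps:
o(C) = 0
v(E, P) = 16/E (v(E, P) = (2 - 6)**2/E = (-4)**2/E = 16/E)
v(-1*219, o(-8)) + 34328 = 16/((-1*219)) + 34328 = 16/(-219) + 34328 = 16*(-1/219) + 34328 = -16/219 + 34328 = 7517816/219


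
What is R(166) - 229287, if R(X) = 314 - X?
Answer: -229139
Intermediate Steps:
R(166) - 229287 = (314 - 1*166) - 229287 = (314 - 166) - 229287 = 148 - 229287 = -229139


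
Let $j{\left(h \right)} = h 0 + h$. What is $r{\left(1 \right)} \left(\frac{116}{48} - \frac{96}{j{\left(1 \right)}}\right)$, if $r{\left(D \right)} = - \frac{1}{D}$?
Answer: $\frac{1123}{12} \approx 93.583$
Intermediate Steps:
$j{\left(h \right)} = h$ ($j{\left(h \right)} = 0 + h = h$)
$r{\left(1 \right)} \left(\frac{116}{48} - \frac{96}{j{\left(1 \right)}}\right) = - 1^{-1} \left(\frac{116}{48} - \frac{96}{1}\right) = \left(-1\right) 1 \left(116 \cdot \frac{1}{48} - 96\right) = - (\frac{29}{12} - 96) = \left(-1\right) \left(- \frac{1123}{12}\right) = \frac{1123}{12}$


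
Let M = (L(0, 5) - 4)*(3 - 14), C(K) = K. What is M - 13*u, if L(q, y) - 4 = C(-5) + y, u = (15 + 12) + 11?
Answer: -494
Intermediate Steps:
u = 38 (u = 27 + 11 = 38)
L(q, y) = -1 + y (L(q, y) = 4 + (-5 + y) = -1 + y)
M = 0 (M = ((-1 + 5) - 4)*(3 - 14) = (4 - 4)*(-11) = 0*(-11) = 0)
M - 13*u = 0 - 13*38 = 0 - 494 = -494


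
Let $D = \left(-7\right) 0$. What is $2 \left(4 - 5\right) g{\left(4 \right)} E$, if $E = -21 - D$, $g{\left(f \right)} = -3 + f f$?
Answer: $546$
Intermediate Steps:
$g{\left(f \right)} = -3 + f^{2}$
$D = 0$
$E = -21$ ($E = -21 - 0 = -21 + 0 = -21$)
$2 \left(4 - 5\right) g{\left(4 \right)} E = 2 \left(4 - 5\right) \left(-3 + 4^{2}\right) \left(-21\right) = 2 \left(-1\right) \left(-3 + 16\right) \left(-21\right) = \left(-2\right) 13 \left(-21\right) = \left(-26\right) \left(-21\right) = 546$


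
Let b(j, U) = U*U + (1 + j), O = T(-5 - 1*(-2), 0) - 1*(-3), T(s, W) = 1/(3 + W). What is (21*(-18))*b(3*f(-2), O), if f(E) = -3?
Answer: -1176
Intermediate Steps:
O = 10/3 (O = 1/(3 + 0) - 1*(-3) = 1/3 + 3 = 10/3 ≈ 3.3333)
b(j, U) = 1 + j + U**2 (b(j, U) = U**2 + (1 + j) = 1 + j + U**2)
(21*(-18))*b(3*f(-2), O) = (21*(-18))*(1 + 3*(-3) + (10/3)**2) = -378*(1 - 9 + 100/9) = -378*28/9 = -1176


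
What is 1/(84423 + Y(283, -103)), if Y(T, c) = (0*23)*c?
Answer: 1/84423 ≈ 1.1845e-5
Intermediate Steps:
Y(T, c) = 0 (Y(T, c) = 0*c = 0)
1/(84423 + Y(283, -103)) = 1/(84423 + 0) = 1/84423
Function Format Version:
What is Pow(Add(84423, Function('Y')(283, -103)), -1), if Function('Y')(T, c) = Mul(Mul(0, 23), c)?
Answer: Rational(1, 84423) ≈ 1.1845e-5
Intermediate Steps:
Function('Y')(T, c) = 0 (Function('Y')(T, c) = Mul(0, c) = 0)
Pow(Add(84423, Function('Y')(283, -103)), -1) = Pow(Add(84423, 0), -1) = Pow(84423, -1) = Rational(1, 84423)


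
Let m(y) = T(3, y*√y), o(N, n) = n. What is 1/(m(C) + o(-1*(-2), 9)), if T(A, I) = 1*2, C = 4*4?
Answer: 1/11 ≈ 0.090909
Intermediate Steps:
C = 16
T(A, I) = 2
m(y) = 2
1/(m(C) + o(-1*(-2), 9)) = 1/(2 + 9) = 1/11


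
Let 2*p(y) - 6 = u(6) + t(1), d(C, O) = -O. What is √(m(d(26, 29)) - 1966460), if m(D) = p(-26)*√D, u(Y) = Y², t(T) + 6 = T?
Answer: √(-7865840 + 74*I*√29)/2 ≈ 0.035522 + 1402.3*I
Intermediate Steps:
t(T) = -6 + T
p(y) = 37/2 (p(y) = 3 + (6² + (-6 + 1))/2 = 3 + (36 - 5)/2 = 3 + (½)*31 = 3 + 31/2 = 37/2)
m(D) = 37*√D/2
√(m(d(26, 29)) - 1966460) = √(37*√(-1*29)/2 - 1966460) = √(37*√(-29)/2 - 1966460) = √(37*(I*√29)/2 - 1966460) = √(37*I*√29/2 - 1966460) = √(-1966460 + 37*I*√29/2)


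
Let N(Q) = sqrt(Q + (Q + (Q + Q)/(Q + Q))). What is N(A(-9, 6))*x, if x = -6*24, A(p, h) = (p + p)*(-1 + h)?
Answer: -144*I*sqrt(179) ≈ -1926.6*I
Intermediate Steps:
A(p, h) = 2*p*(-1 + h) (A(p, h) = (2*p)*(-1 + h) = 2*p*(-1 + h))
N(Q) = sqrt(1 + 2*Q) (N(Q) = sqrt(Q + (Q + (2*Q)/((2*Q)))) = sqrt(Q + (Q + (2*Q)*(1/(2*Q)))) = sqrt(Q + (Q + 1)) = sqrt(Q + (1 + Q)) = sqrt(1 + 2*Q))
x = -144
N(A(-9, 6))*x = sqrt(1 + 2*(2*(-9)*(-1 + 6)))*(-144) = sqrt(1 + 2*(2*(-9)*5))*(-144) = sqrt(1 + 2*(-90))*(-144) = sqrt(1 - 180)*(-144) = sqrt(-179)*(-144) = (I*sqrt(179))*(-144) = -144*I*sqrt(179)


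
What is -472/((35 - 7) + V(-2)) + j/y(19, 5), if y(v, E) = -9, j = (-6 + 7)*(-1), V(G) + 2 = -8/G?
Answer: -703/45 ≈ -15.622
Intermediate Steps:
V(G) = -2 - 8/G
j = -1 (j = 1*(-1) = -1)
-472/((35 - 7) + V(-2)) + j/y(19, 5) = -472/((35 - 7) + (-2 - 8/(-2))) - 1/(-9) = -472/(28 + (-2 - 8*(-½))) - 1*(-⅑) = -472/(28 + (-2 + 4)) + ⅑ = -472/(28 + 2) + ⅑ = -472/30 + ⅑ = -472*1/30 + ⅑ = -236/15 + ⅑ = -703/45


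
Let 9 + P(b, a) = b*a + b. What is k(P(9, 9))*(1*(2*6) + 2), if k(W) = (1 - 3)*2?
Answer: -56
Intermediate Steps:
P(b, a) = -9 + b + a*b (P(b, a) = -9 + (b*a + b) = -9 + (a*b + b) = -9 + (b + a*b) = -9 + b + a*b)
k(W) = -4 (k(W) = -2*2 = -4)
k(P(9, 9))*(1*(2*6) + 2) = -4*(1*(2*6) + 2) = -4*(1*12 + 2) = -4*(12 + 2) = -4*14 = -56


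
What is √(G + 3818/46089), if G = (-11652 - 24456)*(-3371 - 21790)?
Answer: 5*√953017497846646/5121 ≈ 30142.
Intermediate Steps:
G = 908513388 (G = -36108*(-25161) = 908513388)
√(G + 3818/46089) = √(908513388 + 3818/46089) = √(41872473543350/46089) = 5*√953017497846646/5121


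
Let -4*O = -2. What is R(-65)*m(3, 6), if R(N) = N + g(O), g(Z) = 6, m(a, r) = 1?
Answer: -59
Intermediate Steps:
O = ½ (O = -¼*(-2) = ½ ≈ 0.50000)
R(N) = 6 + N (R(N) = N + 6 = 6 + N)
R(-65)*m(3, 6) = (6 - 65)*1 = -59*1 = -59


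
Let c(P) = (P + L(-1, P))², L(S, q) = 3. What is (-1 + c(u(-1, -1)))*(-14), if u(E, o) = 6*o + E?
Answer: -210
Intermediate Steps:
u(E, o) = E + 6*o
c(P) = (3 + P)² (c(P) = (P + 3)² = (3 + P)²)
(-1 + c(u(-1, -1)))*(-14) = (-1 + (3 + (-1 + 6*(-1)))²)*(-14) = (-1 + (3 + (-1 - 6))²)*(-14) = (-1 + (3 - 7)²)*(-14) = (-1 + (-4)²)*(-14) = (-1 + 16)*(-14) = 15*(-14) = -210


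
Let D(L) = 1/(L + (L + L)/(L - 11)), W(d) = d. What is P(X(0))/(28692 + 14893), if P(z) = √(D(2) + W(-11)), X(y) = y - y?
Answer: I*√2030/610190 ≈ 7.3839e-5*I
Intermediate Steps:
X(y) = 0
D(L) = 1/(L + 2*L/(-11 + L)) (D(L) = 1/(L + (2*L)/(-11 + L)) = 1/(L + 2*L/(-11 + L)))
P(z) = I*√2030/14 (P(z) = √((-11 + 2)/(2*(-9 + 2)) - 11) = √((½)*(-9)/(-7) - 11) = √((½)*(-⅐)*(-9) - 11) = √(9/14 - 11) = √(-145/14) = I*√2030/14)
P(X(0))/(28692 + 14893) = (I*√2030/14)/(28692 + 14893) = (I*√2030/14)/43585 = (I*√2030/14)*(1/43585) = I*√2030/610190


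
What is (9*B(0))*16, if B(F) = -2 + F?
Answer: -288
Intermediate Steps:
(9*B(0))*16 = (9*(-2 + 0))*16 = (9*(-2))*16 = -18*16 = -288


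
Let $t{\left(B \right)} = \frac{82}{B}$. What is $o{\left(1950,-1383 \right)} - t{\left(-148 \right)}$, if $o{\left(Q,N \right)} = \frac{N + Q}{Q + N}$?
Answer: $\frac{115}{74} \approx 1.5541$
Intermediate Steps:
$o{\left(Q,N \right)} = 1$ ($o{\left(Q,N \right)} = \frac{N + Q}{N + Q} = 1$)
$o{\left(1950,-1383 \right)} - t{\left(-148 \right)} = 1 - \frac{82}{-148} = 1 - 82 \left(- \frac{1}{148}\right) = 1 - - \frac{41}{74} = 1 + \frac{41}{74} = \frac{115}{74}$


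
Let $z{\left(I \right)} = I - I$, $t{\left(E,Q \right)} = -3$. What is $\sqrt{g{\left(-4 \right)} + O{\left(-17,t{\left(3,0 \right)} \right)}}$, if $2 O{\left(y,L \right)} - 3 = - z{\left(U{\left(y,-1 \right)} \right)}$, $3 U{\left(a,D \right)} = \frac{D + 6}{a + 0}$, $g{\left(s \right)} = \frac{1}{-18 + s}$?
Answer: $\frac{4 \sqrt{11}}{11} \approx 1.206$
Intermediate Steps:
$U{\left(a,D \right)} = \frac{6 + D}{3 a}$ ($U{\left(a,D \right)} = \frac{\left(D + 6\right) \frac{1}{a + 0}}{3} = \frac{\left(6 + D\right) \frac{1}{a}}{3} = \frac{\frac{1}{a} \left(6 + D\right)}{3} = \frac{6 + D}{3 a}$)
$z{\left(I \right)} = 0$
$O{\left(y,L \right)} = \frac{3}{2}$ ($O{\left(y,L \right)} = \frac{3}{2} + \frac{\left(-1\right) 0}{2} = \frac{3}{2} + \frac{1}{2} \cdot 0 = \frac{3}{2} + 0 = \frac{3}{2}$)
$\sqrt{g{\left(-4 \right)} + O{\left(-17,t{\left(3,0 \right)} \right)}} = \sqrt{\frac{1}{-18 - 4} + \frac{3}{2}} = \sqrt{\frac{1}{-22} + \frac{3}{2}} = \sqrt{- \frac{1}{22} + \frac{3}{2}} = \sqrt{\frac{16}{11}} = \frac{4 \sqrt{11}}{11}$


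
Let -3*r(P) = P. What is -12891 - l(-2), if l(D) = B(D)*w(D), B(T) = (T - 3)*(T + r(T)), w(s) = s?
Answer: -38633/3 ≈ -12878.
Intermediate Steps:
r(P) = -P/3
B(T) = 2*T*(-3 + T)/3 (B(T) = (T - 3)*(T - T/3) = (-3 + T)*(2*T/3) = 2*T*(-3 + T)/3)
l(D) = 2*D²*(-3 + D)/3 (l(D) = (2*D*(-3 + D)/3)*D = 2*D²*(-3 + D)/3)
-12891 - l(-2) = -12891 - 2*(-2)²*(-3 - 2)/3 = -12891 - 2*4*(-5)/3 = -12891 - 1*(-40/3) = -12891 + 40/3 = -38633/3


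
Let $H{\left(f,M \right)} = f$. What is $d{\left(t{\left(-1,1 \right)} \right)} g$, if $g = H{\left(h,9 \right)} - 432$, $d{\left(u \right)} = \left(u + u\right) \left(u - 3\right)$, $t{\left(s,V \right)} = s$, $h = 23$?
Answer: $-3272$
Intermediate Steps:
$d{\left(u \right)} = 2 u \left(-3 + u\right)$
$g = -409$ ($g = 23 - 432 = -409$)
$d{\left(t{\left(-1,1 \right)} \right)} g = 2 \left(-1\right) \left(-3 - 1\right) \left(-409\right) = 2 \left(-1\right) \left(-4\right) \left(-409\right) = 8 \left(-409\right) = -3272$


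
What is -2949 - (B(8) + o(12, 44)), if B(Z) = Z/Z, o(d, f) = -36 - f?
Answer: -2870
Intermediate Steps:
B(Z) = 1
-2949 - (B(8) + o(12, 44)) = -2949 - (1 + (-36 - 1*44)) = -2949 - (1 + (-36 - 44)) = -2949 - (1 - 80) = -2949 - 1*(-79) = -2949 + 79 = -2870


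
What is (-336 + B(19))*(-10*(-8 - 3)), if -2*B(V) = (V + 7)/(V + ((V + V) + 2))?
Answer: -2182070/59 ≈ -36984.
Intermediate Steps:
B(V) = -(7 + V)/(2*(2 + 3*V)) (B(V) = -(V + 7)/(2*(V + ((V + V) + 2))) = -(7 + V)/(2*(V + (2*V + 2))) = -(7 + V)/(2*(V + (2 + 2*V))) = -(7 + V)/(2*(2 + 3*V)))
(-336 + B(19))*(-10*(-8 - 3)) = (-336 + (-7 - 1*19)/(2*(2 + 3*19)))*(-10*(-8 - 3)) = (-336 + (-7 - 19)/(2*(2 + 57)))*(-10*(-11)) = (-336 + (½)*(-26)/59)*110 = (-336 + (½)*(1/59)*(-26))*110 = (-336 - 13/59)*110 = -19837/59*110 = -2182070/59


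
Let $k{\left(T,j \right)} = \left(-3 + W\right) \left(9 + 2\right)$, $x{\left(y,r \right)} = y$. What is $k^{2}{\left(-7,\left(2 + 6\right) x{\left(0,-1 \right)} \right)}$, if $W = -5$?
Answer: $7744$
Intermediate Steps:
$k{\left(T,j \right)} = -88$ ($k{\left(T,j \right)} = \left(-3 - 5\right) \left(9 + 2\right) = \left(-8\right) 11 = -88$)
$k^{2}{\left(-7,\left(2 + 6\right) x{\left(0,-1 \right)} \right)} = \left(-88\right)^{2} = 7744$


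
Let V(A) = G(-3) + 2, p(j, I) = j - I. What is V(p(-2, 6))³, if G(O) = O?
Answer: -1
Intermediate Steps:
V(A) = -1 (V(A) = -3 + 2 = -1)
V(p(-2, 6))³ = (-1)³ = -1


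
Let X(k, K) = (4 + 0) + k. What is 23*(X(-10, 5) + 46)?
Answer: 920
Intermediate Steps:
X(k, K) = 4 + k
23*(X(-10, 5) + 46) = 23*((4 - 10) + 46) = 23*(-6 + 46) = 23*40 = 920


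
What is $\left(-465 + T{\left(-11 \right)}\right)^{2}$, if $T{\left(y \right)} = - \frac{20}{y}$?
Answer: $\frac{25959025}{121} \approx 2.1454 \cdot 10^{5}$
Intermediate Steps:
$\left(-465 + T{\left(-11 \right)}\right)^{2} = \left(-465 - \frac{20}{-11}\right)^{2} = \left(-465 - - \frac{20}{11}\right)^{2} = \left(-465 + \frac{20}{11}\right)^{2} = \left(- \frac{5095}{11}\right)^{2} = \frac{25959025}{121}$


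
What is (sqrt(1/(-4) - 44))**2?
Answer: -177/4 ≈ -44.250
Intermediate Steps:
(sqrt(1/(-4) - 44))**2 = (sqrt(-1/4 - 44))**2 = (sqrt(-177/4))**2 = (I*sqrt(177)/2)**2 = -177/4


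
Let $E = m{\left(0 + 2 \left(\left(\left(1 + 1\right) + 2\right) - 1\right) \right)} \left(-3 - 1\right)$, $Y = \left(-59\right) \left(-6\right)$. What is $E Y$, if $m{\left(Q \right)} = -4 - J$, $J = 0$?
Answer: $5664$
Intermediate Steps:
$m{\left(Q \right)} = -4$ ($m{\left(Q \right)} = -4 - 0 = -4 + 0 = -4$)
$Y = 354$
$E = 16$ ($E = - 4 \left(-3 - 1\right) = \left(-4\right) \left(-4\right) = 16$)
$E Y = 16 \cdot 354 = 5664$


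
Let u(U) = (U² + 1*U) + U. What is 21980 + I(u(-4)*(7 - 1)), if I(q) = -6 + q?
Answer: 22022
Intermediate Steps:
u(U) = U² + 2*U (u(U) = (U² + U) + U = (U + U²) + U = U² + 2*U)
21980 + I(u(-4)*(7 - 1)) = 21980 + (-6 + (-4*(2 - 4))*(7 - 1)) = 21980 + (-6 - 4*(-2)*6) = 21980 + (-6 + 8*6) = 21980 + (-6 + 48) = 21980 + 42 = 22022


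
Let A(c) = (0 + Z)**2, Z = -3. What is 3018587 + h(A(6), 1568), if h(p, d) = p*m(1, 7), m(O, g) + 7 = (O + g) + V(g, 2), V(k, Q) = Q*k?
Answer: 3018722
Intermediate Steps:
A(c) = 9 (A(c) = (0 - 3)**2 = (-3)**2 = 9)
m(O, g) = -7 + O + 3*g (m(O, g) = -7 + ((O + g) + 2*g) = -7 + (O + 3*g) = -7 + O + 3*g)
h(p, d) = 15*p (h(p, d) = p*(-7 + 1 + 3*7) = p*(-7 + 1 + 21) = p*15 = 15*p)
3018587 + h(A(6), 1568) = 3018587 + 15*9 = 3018587 + 135 = 3018722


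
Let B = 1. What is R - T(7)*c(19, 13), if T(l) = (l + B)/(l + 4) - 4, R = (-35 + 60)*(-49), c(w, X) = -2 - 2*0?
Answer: -13547/11 ≈ -1231.5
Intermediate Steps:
c(w, X) = -2 (c(w, X) = -2 + 0 = -2)
R = -1225 (R = 25*(-49) = -1225)
T(l) = -4 + (1 + l)/(4 + l) (T(l) = (l + 1)/(l + 4) - 4 = (1 + l)/(4 + l) - 4 = -4 + (1 + l)/(4 + l))
R - T(7)*c(19, 13) = -1225 - 3*(-5 - 1*7)/(4 + 7)*(-2) = -1225 - 3*(-5 - 7)/11*(-2) = -1225 - 3*(1/11)*(-12)*(-2) = -1225 - (-36)*(-2)/11 = -1225 - 1*72/11 = -1225 - 72/11 = -13547/11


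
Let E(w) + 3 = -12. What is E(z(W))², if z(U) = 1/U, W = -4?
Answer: 225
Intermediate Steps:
z(U) = 1/U
E(w) = -15 (E(w) = -3 - 12 = -15)
E(z(W))² = (-15)² = 225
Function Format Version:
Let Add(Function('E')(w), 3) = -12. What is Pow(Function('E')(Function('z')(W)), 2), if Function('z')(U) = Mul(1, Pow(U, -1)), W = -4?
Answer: 225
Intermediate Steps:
Function('z')(U) = Pow(U, -1)
Function('E')(w) = -15 (Function('E')(w) = Add(-3, -12) = -15)
Pow(Function('E')(Function('z')(W)), 2) = Pow(-15, 2) = 225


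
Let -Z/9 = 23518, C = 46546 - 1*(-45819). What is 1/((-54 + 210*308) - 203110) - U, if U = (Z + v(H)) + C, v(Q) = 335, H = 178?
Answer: 16474333607/138484 ≈ 1.1896e+5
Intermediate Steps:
C = 92365 (C = 46546 + 45819 = 92365)
Z = -211662 (Z = -9*23518 = -211662)
U = -118962 (U = (-211662 + 335) + 92365 = -211327 + 92365 = -118962)
1/((-54 + 210*308) - 203110) - U = 1/((-54 + 210*308) - 203110) - 1*(-118962) = 1/((-54 + 64680) - 203110) + 118962 = 1/(64626 - 203110) + 118962 = 1/(-138484) + 118962 = -1/138484 + 118962 = 16474333607/138484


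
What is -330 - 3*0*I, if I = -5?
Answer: -330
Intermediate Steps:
-330 - 3*0*I = -330 - 3*0*(-5) = -330 - 0*(-5) = -330 - 1*0 = -330 + 0 = -330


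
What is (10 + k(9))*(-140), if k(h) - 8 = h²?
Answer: -13860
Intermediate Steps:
k(h) = 8 + h²
(10 + k(9))*(-140) = (10 + (8 + 9²))*(-140) = (10 + (8 + 81))*(-140) = (10 + 89)*(-140) = 99*(-140) = -13860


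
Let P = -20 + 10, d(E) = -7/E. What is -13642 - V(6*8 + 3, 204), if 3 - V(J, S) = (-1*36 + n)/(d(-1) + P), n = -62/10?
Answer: -204464/15 ≈ -13631.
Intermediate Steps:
P = -10
n = -31/5 (n = -62*⅒ = -31/5 ≈ -6.2000)
V(J, S) = -166/15 (V(J, S) = 3 - (-1*36 - 31/5)/(-7/(-1) - 10) = 3 - (-36 - 31/5)/(-7*(-1) - 10) = 3 - (-211)/(5*(7 - 10)) = 3 - (-211)/(5*(-3)) = 3 - (-211)*(-1)/(5*3) = 3 - 1*211/15 = 3 - 211/15 = -166/15)
-13642 - V(6*8 + 3, 204) = -13642 - 1*(-166/15) = -13642 + 166/15 = -204464/15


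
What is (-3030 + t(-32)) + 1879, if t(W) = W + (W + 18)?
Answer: -1197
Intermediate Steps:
t(W) = 18 + 2*W (t(W) = W + (18 + W) = 18 + 2*W)
(-3030 + t(-32)) + 1879 = (-3030 + (18 + 2*(-32))) + 1879 = (-3030 + (18 - 64)) + 1879 = (-3030 - 46) + 1879 = -3076 + 1879 = -1197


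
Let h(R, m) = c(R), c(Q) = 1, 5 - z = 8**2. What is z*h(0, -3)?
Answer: -59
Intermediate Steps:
z = -59 (z = 5 - 1*8**2 = 5 - 1*64 = 5 - 64 = -59)
h(R, m) = 1
z*h(0, -3) = -59*1 = -59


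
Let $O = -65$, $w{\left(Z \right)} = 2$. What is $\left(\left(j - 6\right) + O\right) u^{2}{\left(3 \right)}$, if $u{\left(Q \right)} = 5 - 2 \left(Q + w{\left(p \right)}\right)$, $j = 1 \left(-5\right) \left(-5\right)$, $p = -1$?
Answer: $-1150$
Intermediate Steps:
$j = 25$ ($j = \left(-5\right) \left(-5\right) = 25$)
$u{\left(Q \right)} = 1 - 2 Q$ ($u{\left(Q \right)} = 5 - 2 \left(Q + 2\right) = 5 - 2 \left(2 + Q\right) = 5 - \left(4 + 2 Q\right) = 1 - 2 Q$)
$\left(\left(j - 6\right) + O\right) u^{2}{\left(3 \right)} = \left(\left(25 - 6\right) - 65\right) \left(1 - 6\right)^{2} = \left(19 - 65\right) \left(1 - 6\right)^{2} = - 46 \left(-5\right)^{2} = \left(-46\right) 25 = -1150$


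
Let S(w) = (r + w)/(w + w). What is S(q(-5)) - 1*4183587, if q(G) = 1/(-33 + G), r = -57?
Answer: -8365007/2 ≈ -4.1825e+6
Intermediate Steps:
S(w) = (-57 + w)/(2*w) (S(w) = (-57 + w)/(w + w) = (-57 + w)/((2*w)) = (-57 + w)*(1/(2*w)) = (-57 + w)/(2*w))
S(q(-5)) - 1*4183587 = (-57 + 1/(-33 - 5))/(2*(1/(-33 - 5))) - 1*4183587 = (-57 + 1/(-38))/(2*(1/(-38))) - 4183587 = (-57 - 1/38)/(2*(-1/38)) - 4183587 = (1/2)*(-38)*(-2167/38) - 4183587 = 2167/2 - 4183587 = -8365007/2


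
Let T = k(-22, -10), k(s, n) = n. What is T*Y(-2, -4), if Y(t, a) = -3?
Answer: 30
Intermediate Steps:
T = -10
T*Y(-2, -4) = -10*(-3) = 30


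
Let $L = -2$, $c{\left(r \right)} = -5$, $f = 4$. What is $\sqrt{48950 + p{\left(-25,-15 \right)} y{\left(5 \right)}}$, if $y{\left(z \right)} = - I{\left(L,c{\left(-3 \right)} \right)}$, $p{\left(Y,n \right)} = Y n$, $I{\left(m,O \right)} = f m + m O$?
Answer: $10 \sqrt{482} \approx 219.54$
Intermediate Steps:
$I{\left(m,O \right)} = 4 m + O m$ ($I{\left(m,O \right)} = 4 m + m O = 4 m + O m$)
$y{\left(z \right)} = -2$ ($y{\left(z \right)} = - \left(-2\right) \left(4 - 5\right) = - \left(-2\right) \left(-1\right) = \left(-1\right) 2 = -2$)
$\sqrt{48950 + p{\left(-25,-15 \right)} y{\left(5 \right)}} = \sqrt{48950 + \left(-25\right) \left(-15\right) \left(-2\right)} = \sqrt{48950 + 375 \left(-2\right)} = \sqrt{48950 - 750} = \sqrt{48200} = 10 \sqrt{482}$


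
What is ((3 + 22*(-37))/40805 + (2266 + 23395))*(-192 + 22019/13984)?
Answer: -1394161072579623/285308560 ≈ -4.8865e+6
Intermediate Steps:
((3 + 22*(-37))/40805 + (2266 + 23395))*(-192 + 22019/13984) = ((3 - 814)*(1/40805) + 25661)*(-192 + 22019*(1/13984)) = (-811*1/40805 + 25661)*(-192 + 22019/13984) = (-811/40805 + 25661)*(-2662909/13984) = (1047096294/40805)*(-2662909/13984) = -1394161072579623/285308560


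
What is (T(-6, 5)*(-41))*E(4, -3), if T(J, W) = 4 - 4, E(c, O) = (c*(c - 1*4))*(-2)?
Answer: 0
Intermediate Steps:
E(c, O) = -2*c*(-4 + c) (E(c, O) = (c*(c - 4))*(-2) = (c*(-4 + c))*(-2) = -2*c*(-4 + c))
T(J, W) = 0
(T(-6, 5)*(-41))*E(4, -3) = (0*(-41))*(2*4*(4 - 1*4)) = 0*(2*4*(4 - 4)) = 0*(2*4*0) = 0*0 = 0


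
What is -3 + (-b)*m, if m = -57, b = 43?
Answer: 2448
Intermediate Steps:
-3 + (-b)*m = -3 - 1*43*(-57) = -3 - 43*(-57) = -3 + 2451 = 2448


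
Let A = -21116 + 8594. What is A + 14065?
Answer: 1543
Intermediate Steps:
A = -12522
A + 14065 = -12522 + 14065 = 1543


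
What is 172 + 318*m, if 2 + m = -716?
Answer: -228152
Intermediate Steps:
m = -718 (m = -2 - 716 = -718)
172 + 318*m = 172 + 318*(-718) = 172 - 228324 = -228152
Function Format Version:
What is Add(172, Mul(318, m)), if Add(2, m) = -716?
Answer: -228152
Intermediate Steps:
m = -718 (m = Add(-2, -716) = -718)
Add(172, Mul(318, m)) = Add(172, Mul(318, -718)) = Add(172, -228324) = -228152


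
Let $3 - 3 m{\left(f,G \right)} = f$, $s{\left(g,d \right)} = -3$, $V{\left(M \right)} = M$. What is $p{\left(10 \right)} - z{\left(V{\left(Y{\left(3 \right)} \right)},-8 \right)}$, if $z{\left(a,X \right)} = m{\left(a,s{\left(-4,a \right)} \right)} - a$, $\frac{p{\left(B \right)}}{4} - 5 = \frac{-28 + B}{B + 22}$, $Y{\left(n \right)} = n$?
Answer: $\frac{83}{4} \approx 20.75$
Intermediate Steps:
$p{\left(B \right)} = 20 + \frac{4 \left(-28 + B\right)}{22 + B}$ ($p{\left(B \right)} = 20 + 4 \frac{-28 + B}{B + 22} = 20 + 4 \frac{-28 + B}{22 + B} = 20 + \frac{4 \left(-28 + B\right)}{22 + B}$)
$m{\left(f,G \right)} = 1 - \frac{f}{3}$
$z{\left(a,X \right)} = 1 - \frac{4 a}{3}$ ($z{\left(a,X \right)} = \left(1 - \frac{a}{3}\right) - a = 1 - \frac{4 a}{3}$)
$p{\left(10 \right)} - z{\left(V{\left(Y{\left(3 \right)} \right)},-8 \right)} = \frac{8 \left(41 + 3 \cdot 10\right)}{22 + 10} - \left(1 - 4\right) = \frac{8 \left(41 + 30\right)}{32} - \left(1 - 4\right) = 8 \cdot \frac{1}{32} \cdot 71 - -3 = \frac{71}{4} + 3 = \frac{83}{4}$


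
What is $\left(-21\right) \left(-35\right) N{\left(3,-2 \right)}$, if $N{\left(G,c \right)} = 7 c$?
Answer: $-10290$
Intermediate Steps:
$\left(-21\right) \left(-35\right) N{\left(3,-2 \right)} = \left(-21\right) \left(-35\right) 7 \left(-2\right) = 735 \left(-14\right) = -10290$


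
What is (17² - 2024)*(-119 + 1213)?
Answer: -1898090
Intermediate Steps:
(17² - 2024)*(-119 + 1213) = (289 - 2024)*1094 = -1735*1094 = -1898090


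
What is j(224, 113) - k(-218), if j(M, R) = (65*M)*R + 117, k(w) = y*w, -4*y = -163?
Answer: 3308561/2 ≈ 1.6543e+6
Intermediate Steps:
y = 163/4 (y = -¼*(-163) = 163/4 ≈ 40.750)
k(w) = 163*w/4
j(M, R) = 117 + 65*M*R (j(M, R) = 65*M*R + 117 = 117 + 65*M*R)
j(224, 113) - k(-218) = (117 + 65*224*113) - 163*(-218)/4 = (117 + 1645280) - 1*(-17767/2) = 1645397 + 17767/2 = 3308561/2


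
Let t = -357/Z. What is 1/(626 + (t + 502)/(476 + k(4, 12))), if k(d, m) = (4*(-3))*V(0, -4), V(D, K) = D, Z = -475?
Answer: 226100/141777407 ≈ 0.0015948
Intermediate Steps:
t = 357/475 (t = -357/(-475) = -357*(-1/475) = 357/475 ≈ 0.75158)
k(d, m) = 0 (k(d, m) = (4*(-3))*0 = -12*0 = 0)
1/(626 + (t + 502)/(476 + k(4, 12))) = 1/(626 + (357/475 + 502)/(476 + 0)) = 1/(626 + (238807/475)/476) = 1/(626 + (238807/475)*(1/476)) = 1/(626 + 238807/226100) = 1/(141777407/226100) = 226100/141777407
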